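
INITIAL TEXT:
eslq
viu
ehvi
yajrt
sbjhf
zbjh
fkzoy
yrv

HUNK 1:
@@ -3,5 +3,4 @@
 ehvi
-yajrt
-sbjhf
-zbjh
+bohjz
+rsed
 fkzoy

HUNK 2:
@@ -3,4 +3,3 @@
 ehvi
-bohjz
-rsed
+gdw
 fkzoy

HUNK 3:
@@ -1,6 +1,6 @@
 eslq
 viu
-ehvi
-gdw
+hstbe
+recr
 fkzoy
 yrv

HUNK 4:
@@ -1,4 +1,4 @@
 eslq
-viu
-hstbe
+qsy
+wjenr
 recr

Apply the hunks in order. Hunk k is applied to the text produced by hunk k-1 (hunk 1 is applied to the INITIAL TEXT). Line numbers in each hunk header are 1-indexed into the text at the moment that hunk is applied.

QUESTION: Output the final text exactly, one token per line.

Answer: eslq
qsy
wjenr
recr
fkzoy
yrv

Derivation:
Hunk 1: at line 3 remove [yajrt,sbjhf,zbjh] add [bohjz,rsed] -> 7 lines: eslq viu ehvi bohjz rsed fkzoy yrv
Hunk 2: at line 3 remove [bohjz,rsed] add [gdw] -> 6 lines: eslq viu ehvi gdw fkzoy yrv
Hunk 3: at line 1 remove [ehvi,gdw] add [hstbe,recr] -> 6 lines: eslq viu hstbe recr fkzoy yrv
Hunk 4: at line 1 remove [viu,hstbe] add [qsy,wjenr] -> 6 lines: eslq qsy wjenr recr fkzoy yrv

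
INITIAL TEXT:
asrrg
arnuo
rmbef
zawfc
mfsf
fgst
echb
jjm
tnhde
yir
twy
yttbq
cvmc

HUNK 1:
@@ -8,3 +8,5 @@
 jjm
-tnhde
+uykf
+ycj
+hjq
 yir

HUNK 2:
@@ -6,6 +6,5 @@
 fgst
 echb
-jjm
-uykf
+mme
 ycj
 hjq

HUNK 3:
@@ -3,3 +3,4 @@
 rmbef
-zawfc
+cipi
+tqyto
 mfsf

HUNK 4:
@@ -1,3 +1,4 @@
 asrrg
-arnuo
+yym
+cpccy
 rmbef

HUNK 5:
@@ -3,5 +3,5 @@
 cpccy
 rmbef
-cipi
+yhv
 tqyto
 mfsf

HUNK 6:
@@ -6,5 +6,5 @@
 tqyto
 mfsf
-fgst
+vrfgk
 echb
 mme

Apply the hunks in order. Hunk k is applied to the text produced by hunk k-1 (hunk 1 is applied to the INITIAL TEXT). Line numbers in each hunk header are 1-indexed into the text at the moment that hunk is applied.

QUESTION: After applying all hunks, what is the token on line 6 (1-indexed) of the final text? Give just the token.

Hunk 1: at line 8 remove [tnhde] add [uykf,ycj,hjq] -> 15 lines: asrrg arnuo rmbef zawfc mfsf fgst echb jjm uykf ycj hjq yir twy yttbq cvmc
Hunk 2: at line 6 remove [jjm,uykf] add [mme] -> 14 lines: asrrg arnuo rmbef zawfc mfsf fgst echb mme ycj hjq yir twy yttbq cvmc
Hunk 3: at line 3 remove [zawfc] add [cipi,tqyto] -> 15 lines: asrrg arnuo rmbef cipi tqyto mfsf fgst echb mme ycj hjq yir twy yttbq cvmc
Hunk 4: at line 1 remove [arnuo] add [yym,cpccy] -> 16 lines: asrrg yym cpccy rmbef cipi tqyto mfsf fgst echb mme ycj hjq yir twy yttbq cvmc
Hunk 5: at line 3 remove [cipi] add [yhv] -> 16 lines: asrrg yym cpccy rmbef yhv tqyto mfsf fgst echb mme ycj hjq yir twy yttbq cvmc
Hunk 6: at line 6 remove [fgst] add [vrfgk] -> 16 lines: asrrg yym cpccy rmbef yhv tqyto mfsf vrfgk echb mme ycj hjq yir twy yttbq cvmc
Final line 6: tqyto

Answer: tqyto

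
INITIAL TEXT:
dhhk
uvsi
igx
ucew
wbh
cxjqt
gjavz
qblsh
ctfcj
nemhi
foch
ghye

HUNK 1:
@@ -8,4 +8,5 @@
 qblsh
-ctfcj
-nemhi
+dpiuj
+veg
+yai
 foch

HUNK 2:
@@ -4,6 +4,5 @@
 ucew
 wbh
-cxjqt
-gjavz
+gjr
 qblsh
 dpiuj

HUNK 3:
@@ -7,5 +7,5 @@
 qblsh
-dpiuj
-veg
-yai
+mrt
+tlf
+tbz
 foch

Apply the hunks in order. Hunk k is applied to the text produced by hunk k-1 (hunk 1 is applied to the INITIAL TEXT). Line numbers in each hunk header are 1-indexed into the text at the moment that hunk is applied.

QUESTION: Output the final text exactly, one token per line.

Hunk 1: at line 8 remove [ctfcj,nemhi] add [dpiuj,veg,yai] -> 13 lines: dhhk uvsi igx ucew wbh cxjqt gjavz qblsh dpiuj veg yai foch ghye
Hunk 2: at line 4 remove [cxjqt,gjavz] add [gjr] -> 12 lines: dhhk uvsi igx ucew wbh gjr qblsh dpiuj veg yai foch ghye
Hunk 3: at line 7 remove [dpiuj,veg,yai] add [mrt,tlf,tbz] -> 12 lines: dhhk uvsi igx ucew wbh gjr qblsh mrt tlf tbz foch ghye

Answer: dhhk
uvsi
igx
ucew
wbh
gjr
qblsh
mrt
tlf
tbz
foch
ghye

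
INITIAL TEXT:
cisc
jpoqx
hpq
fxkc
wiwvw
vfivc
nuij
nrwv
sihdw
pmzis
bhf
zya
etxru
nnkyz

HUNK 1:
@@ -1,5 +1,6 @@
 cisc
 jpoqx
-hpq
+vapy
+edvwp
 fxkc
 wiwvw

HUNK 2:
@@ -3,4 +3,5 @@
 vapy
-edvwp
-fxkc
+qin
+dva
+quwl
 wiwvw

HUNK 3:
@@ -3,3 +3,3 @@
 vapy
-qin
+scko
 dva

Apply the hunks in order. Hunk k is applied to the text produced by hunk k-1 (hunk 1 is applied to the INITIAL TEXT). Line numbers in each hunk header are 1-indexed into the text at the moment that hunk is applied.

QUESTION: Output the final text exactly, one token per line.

Answer: cisc
jpoqx
vapy
scko
dva
quwl
wiwvw
vfivc
nuij
nrwv
sihdw
pmzis
bhf
zya
etxru
nnkyz

Derivation:
Hunk 1: at line 1 remove [hpq] add [vapy,edvwp] -> 15 lines: cisc jpoqx vapy edvwp fxkc wiwvw vfivc nuij nrwv sihdw pmzis bhf zya etxru nnkyz
Hunk 2: at line 3 remove [edvwp,fxkc] add [qin,dva,quwl] -> 16 lines: cisc jpoqx vapy qin dva quwl wiwvw vfivc nuij nrwv sihdw pmzis bhf zya etxru nnkyz
Hunk 3: at line 3 remove [qin] add [scko] -> 16 lines: cisc jpoqx vapy scko dva quwl wiwvw vfivc nuij nrwv sihdw pmzis bhf zya etxru nnkyz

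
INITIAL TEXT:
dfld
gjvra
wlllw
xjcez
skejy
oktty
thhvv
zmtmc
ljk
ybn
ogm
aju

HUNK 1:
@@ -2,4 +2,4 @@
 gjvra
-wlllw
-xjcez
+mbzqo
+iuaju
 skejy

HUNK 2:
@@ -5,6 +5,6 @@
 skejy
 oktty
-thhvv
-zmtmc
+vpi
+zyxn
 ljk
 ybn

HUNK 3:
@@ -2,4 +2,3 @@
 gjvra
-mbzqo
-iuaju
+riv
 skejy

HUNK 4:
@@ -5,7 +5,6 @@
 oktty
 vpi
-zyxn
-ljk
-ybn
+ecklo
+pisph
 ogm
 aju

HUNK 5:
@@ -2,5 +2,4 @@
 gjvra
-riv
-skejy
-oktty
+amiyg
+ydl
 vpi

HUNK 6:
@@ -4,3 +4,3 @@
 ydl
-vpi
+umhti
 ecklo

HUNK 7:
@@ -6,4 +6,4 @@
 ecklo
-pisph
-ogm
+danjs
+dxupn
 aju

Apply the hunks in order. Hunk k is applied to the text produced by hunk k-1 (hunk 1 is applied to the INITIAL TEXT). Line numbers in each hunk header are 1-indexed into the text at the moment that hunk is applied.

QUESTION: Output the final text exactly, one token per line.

Answer: dfld
gjvra
amiyg
ydl
umhti
ecklo
danjs
dxupn
aju

Derivation:
Hunk 1: at line 2 remove [wlllw,xjcez] add [mbzqo,iuaju] -> 12 lines: dfld gjvra mbzqo iuaju skejy oktty thhvv zmtmc ljk ybn ogm aju
Hunk 2: at line 5 remove [thhvv,zmtmc] add [vpi,zyxn] -> 12 lines: dfld gjvra mbzqo iuaju skejy oktty vpi zyxn ljk ybn ogm aju
Hunk 3: at line 2 remove [mbzqo,iuaju] add [riv] -> 11 lines: dfld gjvra riv skejy oktty vpi zyxn ljk ybn ogm aju
Hunk 4: at line 5 remove [zyxn,ljk,ybn] add [ecklo,pisph] -> 10 lines: dfld gjvra riv skejy oktty vpi ecklo pisph ogm aju
Hunk 5: at line 2 remove [riv,skejy,oktty] add [amiyg,ydl] -> 9 lines: dfld gjvra amiyg ydl vpi ecklo pisph ogm aju
Hunk 6: at line 4 remove [vpi] add [umhti] -> 9 lines: dfld gjvra amiyg ydl umhti ecklo pisph ogm aju
Hunk 7: at line 6 remove [pisph,ogm] add [danjs,dxupn] -> 9 lines: dfld gjvra amiyg ydl umhti ecklo danjs dxupn aju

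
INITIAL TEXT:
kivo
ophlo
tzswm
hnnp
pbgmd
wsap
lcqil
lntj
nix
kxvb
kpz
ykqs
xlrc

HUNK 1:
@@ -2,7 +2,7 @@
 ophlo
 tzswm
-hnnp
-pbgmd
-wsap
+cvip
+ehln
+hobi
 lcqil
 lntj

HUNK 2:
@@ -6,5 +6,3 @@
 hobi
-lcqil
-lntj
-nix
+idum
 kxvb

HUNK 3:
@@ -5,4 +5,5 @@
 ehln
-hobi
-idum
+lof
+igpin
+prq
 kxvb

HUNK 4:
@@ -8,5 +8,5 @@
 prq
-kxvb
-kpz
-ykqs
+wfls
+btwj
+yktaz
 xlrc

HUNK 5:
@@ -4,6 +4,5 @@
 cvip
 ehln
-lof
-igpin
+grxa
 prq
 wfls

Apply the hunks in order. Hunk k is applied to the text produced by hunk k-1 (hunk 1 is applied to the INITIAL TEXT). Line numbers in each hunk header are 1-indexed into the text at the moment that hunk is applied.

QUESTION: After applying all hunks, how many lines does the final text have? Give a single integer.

Hunk 1: at line 2 remove [hnnp,pbgmd,wsap] add [cvip,ehln,hobi] -> 13 lines: kivo ophlo tzswm cvip ehln hobi lcqil lntj nix kxvb kpz ykqs xlrc
Hunk 2: at line 6 remove [lcqil,lntj,nix] add [idum] -> 11 lines: kivo ophlo tzswm cvip ehln hobi idum kxvb kpz ykqs xlrc
Hunk 3: at line 5 remove [hobi,idum] add [lof,igpin,prq] -> 12 lines: kivo ophlo tzswm cvip ehln lof igpin prq kxvb kpz ykqs xlrc
Hunk 4: at line 8 remove [kxvb,kpz,ykqs] add [wfls,btwj,yktaz] -> 12 lines: kivo ophlo tzswm cvip ehln lof igpin prq wfls btwj yktaz xlrc
Hunk 5: at line 4 remove [lof,igpin] add [grxa] -> 11 lines: kivo ophlo tzswm cvip ehln grxa prq wfls btwj yktaz xlrc
Final line count: 11

Answer: 11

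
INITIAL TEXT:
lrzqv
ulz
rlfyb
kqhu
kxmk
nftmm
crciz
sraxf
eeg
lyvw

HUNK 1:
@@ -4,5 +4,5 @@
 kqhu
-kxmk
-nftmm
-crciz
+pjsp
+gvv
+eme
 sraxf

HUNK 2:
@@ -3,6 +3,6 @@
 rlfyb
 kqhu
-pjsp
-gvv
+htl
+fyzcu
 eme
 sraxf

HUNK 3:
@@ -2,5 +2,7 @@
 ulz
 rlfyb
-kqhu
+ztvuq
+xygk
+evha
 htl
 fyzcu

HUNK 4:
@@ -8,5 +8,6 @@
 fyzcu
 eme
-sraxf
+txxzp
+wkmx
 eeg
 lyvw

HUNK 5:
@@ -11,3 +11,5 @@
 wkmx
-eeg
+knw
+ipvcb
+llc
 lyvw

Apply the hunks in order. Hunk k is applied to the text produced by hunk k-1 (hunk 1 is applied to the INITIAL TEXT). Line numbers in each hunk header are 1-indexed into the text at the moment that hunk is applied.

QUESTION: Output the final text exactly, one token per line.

Answer: lrzqv
ulz
rlfyb
ztvuq
xygk
evha
htl
fyzcu
eme
txxzp
wkmx
knw
ipvcb
llc
lyvw

Derivation:
Hunk 1: at line 4 remove [kxmk,nftmm,crciz] add [pjsp,gvv,eme] -> 10 lines: lrzqv ulz rlfyb kqhu pjsp gvv eme sraxf eeg lyvw
Hunk 2: at line 3 remove [pjsp,gvv] add [htl,fyzcu] -> 10 lines: lrzqv ulz rlfyb kqhu htl fyzcu eme sraxf eeg lyvw
Hunk 3: at line 2 remove [kqhu] add [ztvuq,xygk,evha] -> 12 lines: lrzqv ulz rlfyb ztvuq xygk evha htl fyzcu eme sraxf eeg lyvw
Hunk 4: at line 8 remove [sraxf] add [txxzp,wkmx] -> 13 lines: lrzqv ulz rlfyb ztvuq xygk evha htl fyzcu eme txxzp wkmx eeg lyvw
Hunk 5: at line 11 remove [eeg] add [knw,ipvcb,llc] -> 15 lines: lrzqv ulz rlfyb ztvuq xygk evha htl fyzcu eme txxzp wkmx knw ipvcb llc lyvw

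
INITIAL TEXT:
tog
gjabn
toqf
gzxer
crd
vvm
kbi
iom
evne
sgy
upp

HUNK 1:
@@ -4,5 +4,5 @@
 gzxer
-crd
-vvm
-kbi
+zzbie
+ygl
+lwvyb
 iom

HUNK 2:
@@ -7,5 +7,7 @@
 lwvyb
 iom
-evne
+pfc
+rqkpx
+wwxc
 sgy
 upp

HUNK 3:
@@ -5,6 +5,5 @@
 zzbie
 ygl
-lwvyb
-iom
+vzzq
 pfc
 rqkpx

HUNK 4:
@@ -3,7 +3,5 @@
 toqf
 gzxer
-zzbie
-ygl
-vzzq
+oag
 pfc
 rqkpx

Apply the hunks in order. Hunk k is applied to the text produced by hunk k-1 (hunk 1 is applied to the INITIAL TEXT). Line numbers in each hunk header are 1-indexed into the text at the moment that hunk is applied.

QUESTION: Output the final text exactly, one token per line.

Answer: tog
gjabn
toqf
gzxer
oag
pfc
rqkpx
wwxc
sgy
upp

Derivation:
Hunk 1: at line 4 remove [crd,vvm,kbi] add [zzbie,ygl,lwvyb] -> 11 lines: tog gjabn toqf gzxer zzbie ygl lwvyb iom evne sgy upp
Hunk 2: at line 7 remove [evne] add [pfc,rqkpx,wwxc] -> 13 lines: tog gjabn toqf gzxer zzbie ygl lwvyb iom pfc rqkpx wwxc sgy upp
Hunk 3: at line 5 remove [lwvyb,iom] add [vzzq] -> 12 lines: tog gjabn toqf gzxer zzbie ygl vzzq pfc rqkpx wwxc sgy upp
Hunk 4: at line 3 remove [zzbie,ygl,vzzq] add [oag] -> 10 lines: tog gjabn toqf gzxer oag pfc rqkpx wwxc sgy upp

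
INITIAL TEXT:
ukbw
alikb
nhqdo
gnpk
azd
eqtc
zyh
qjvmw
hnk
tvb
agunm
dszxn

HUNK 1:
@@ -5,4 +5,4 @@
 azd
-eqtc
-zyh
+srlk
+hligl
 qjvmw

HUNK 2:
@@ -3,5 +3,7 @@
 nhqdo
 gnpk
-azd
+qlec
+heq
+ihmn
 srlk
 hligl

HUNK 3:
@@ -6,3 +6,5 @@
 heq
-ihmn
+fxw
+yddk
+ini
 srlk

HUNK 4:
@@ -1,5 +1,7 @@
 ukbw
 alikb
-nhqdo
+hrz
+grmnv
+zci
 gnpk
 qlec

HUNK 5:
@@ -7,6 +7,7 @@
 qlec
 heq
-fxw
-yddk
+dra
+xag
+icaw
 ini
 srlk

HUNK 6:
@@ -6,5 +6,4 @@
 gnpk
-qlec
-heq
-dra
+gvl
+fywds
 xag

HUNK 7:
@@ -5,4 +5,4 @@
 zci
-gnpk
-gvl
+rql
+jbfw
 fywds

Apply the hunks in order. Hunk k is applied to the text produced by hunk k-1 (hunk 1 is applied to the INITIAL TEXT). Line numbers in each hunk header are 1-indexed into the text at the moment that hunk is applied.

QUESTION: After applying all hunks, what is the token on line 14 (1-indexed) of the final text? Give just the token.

Hunk 1: at line 5 remove [eqtc,zyh] add [srlk,hligl] -> 12 lines: ukbw alikb nhqdo gnpk azd srlk hligl qjvmw hnk tvb agunm dszxn
Hunk 2: at line 3 remove [azd] add [qlec,heq,ihmn] -> 14 lines: ukbw alikb nhqdo gnpk qlec heq ihmn srlk hligl qjvmw hnk tvb agunm dszxn
Hunk 3: at line 6 remove [ihmn] add [fxw,yddk,ini] -> 16 lines: ukbw alikb nhqdo gnpk qlec heq fxw yddk ini srlk hligl qjvmw hnk tvb agunm dszxn
Hunk 4: at line 1 remove [nhqdo] add [hrz,grmnv,zci] -> 18 lines: ukbw alikb hrz grmnv zci gnpk qlec heq fxw yddk ini srlk hligl qjvmw hnk tvb agunm dszxn
Hunk 5: at line 7 remove [fxw,yddk] add [dra,xag,icaw] -> 19 lines: ukbw alikb hrz grmnv zci gnpk qlec heq dra xag icaw ini srlk hligl qjvmw hnk tvb agunm dszxn
Hunk 6: at line 6 remove [qlec,heq,dra] add [gvl,fywds] -> 18 lines: ukbw alikb hrz grmnv zci gnpk gvl fywds xag icaw ini srlk hligl qjvmw hnk tvb agunm dszxn
Hunk 7: at line 5 remove [gnpk,gvl] add [rql,jbfw] -> 18 lines: ukbw alikb hrz grmnv zci rql jbfw fywds xag icaw ini srlk hligl qjvmw hnk tvb agunm dszxn
Final line 14: qjvmw

Answer: qjvmw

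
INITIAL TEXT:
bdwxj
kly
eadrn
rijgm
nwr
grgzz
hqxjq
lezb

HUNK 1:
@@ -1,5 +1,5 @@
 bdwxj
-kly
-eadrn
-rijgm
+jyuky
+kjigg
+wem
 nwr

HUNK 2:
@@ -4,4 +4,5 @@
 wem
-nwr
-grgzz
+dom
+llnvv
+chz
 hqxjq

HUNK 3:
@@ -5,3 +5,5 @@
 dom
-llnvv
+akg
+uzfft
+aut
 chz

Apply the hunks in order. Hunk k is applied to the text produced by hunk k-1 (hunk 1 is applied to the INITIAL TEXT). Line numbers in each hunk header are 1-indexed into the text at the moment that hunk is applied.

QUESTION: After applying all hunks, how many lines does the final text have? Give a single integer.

Hunk 1: at line 1 remove [kly,eadrn,rijgm] add [jyuky,kjigg,wem] -> 8 lines: bdwxj jyuky kjigg wem nwr grgzz hqxjq lezb
Hunk 2: at line 4 remove [nwr,grgzz] add [dom,llnvv,chz] -> 9 lines: bdwxj jyuky kjigg wem dom llnvv chz hqxjq lezb
Hunk 3: at line 5 remove [llnvv] add [akg,uzfft,aut] -> 11 lines: bdwxj jyuky kjigg wem dom akg uzfft aut chz hqxjq lezb
Final line count: 11

Answer: 11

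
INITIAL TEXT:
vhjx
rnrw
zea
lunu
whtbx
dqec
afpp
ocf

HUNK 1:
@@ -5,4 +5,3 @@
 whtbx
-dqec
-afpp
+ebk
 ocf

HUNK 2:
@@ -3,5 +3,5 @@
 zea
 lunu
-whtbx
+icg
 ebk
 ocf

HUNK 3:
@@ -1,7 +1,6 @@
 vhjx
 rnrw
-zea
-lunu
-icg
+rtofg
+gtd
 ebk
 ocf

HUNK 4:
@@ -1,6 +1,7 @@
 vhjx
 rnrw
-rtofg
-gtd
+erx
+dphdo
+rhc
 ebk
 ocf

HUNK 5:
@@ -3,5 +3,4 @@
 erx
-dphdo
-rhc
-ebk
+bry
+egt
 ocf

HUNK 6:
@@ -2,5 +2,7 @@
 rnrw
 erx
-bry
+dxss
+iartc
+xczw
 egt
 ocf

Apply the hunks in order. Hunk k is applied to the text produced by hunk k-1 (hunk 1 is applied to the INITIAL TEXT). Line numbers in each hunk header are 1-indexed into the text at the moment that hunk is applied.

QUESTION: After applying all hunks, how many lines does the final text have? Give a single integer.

Hunk 1: at line 5 remove [dqec,afpp] add [ebk] -> 7 lines: vhjx rnrw zea lunu whtbx ebk ocf
Hunk 2: at line 3 remove [whtbx] add [icg] -> 7 lines: vhjx rnrw zea lunu icg ebk ocf
Hunk 3: at line 1 remove [zea,lunu,icg] add [rtofg,gtd] -> 6 lines: vhjx rnrw rtofg gtd ebk ocf
Hunk 4: at line 1 remove [rtofg,gtd] add [erx,dphdo,rhc] -> 7 lines: vhjx rnrw erx dphdo rhc ebk ocf
Hunk 5: at line 3 remove [dphdo,rhc,ebk] add [bry,egt] -> 6 lines: vhjx rnrw erx bry egt ocf
Hunk 6: at line 2 remove [bry] add [dxss,iartc,xczw] -> 8 lines: vhjx rnrw erx dxss iartc xczw egt ocf
Final line count: 8

Answer: 8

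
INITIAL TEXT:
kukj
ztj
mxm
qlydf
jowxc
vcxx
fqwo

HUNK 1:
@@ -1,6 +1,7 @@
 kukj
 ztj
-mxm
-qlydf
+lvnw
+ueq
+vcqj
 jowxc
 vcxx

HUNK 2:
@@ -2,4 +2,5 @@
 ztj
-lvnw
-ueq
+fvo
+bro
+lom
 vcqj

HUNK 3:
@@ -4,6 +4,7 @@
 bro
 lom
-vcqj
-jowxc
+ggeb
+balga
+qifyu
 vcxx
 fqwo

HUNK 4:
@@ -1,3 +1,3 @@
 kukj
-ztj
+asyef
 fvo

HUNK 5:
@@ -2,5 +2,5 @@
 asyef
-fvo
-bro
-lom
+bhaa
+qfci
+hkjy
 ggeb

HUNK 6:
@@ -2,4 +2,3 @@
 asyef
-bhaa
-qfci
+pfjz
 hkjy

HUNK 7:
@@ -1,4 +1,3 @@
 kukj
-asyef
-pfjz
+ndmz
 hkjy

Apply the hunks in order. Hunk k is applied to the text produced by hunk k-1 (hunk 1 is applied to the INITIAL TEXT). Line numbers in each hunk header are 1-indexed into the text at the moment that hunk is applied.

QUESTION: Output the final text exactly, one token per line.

Answer: kukj
ndmz
hkjy
ggeb
balga
qifyu
vcxx
fqwo

Derivation:
Hunk 1: at line 1 remove [mxm,qlydf] add [lvnw,ueq,vcqj] -> 8 lines: kukj ztj lvnw ueq vcqj jowxc vcxx fqwo
Hunk 2: at line 2 remove [lvnw,ueq] add [fvo,bro,lom] -> 9 lines: kukj ztj fvo bro lom vcqj jowxc vcxx fqwo
Hunk 3: at line 4 remove [vcqj,jowxc] add [ggeb,balga,qifyu] -> 10 lines: kukj ztj fvo bro lom ggeb balga qifyu vcxx fqwo
Hunk 4: at line 1 remove [ztj] add [asyef] -> 10 lines: kukj asyef fvo bro lom ggeb balga qifyu vcxx fqwo
Hunk 5: at line 2 remove [fvo,bro,lom] add [bhaa,qfci,hkjy] -> 10 lines: kukj asyef bhaa qfci hkjy ggeb balga qifyu vcxx fqwo
Hunk 6: at line 2 remove [bhaa,qfci] add [pfjz] -> 9 lines: kukj asyef pfjz hkjy ggeb balga qifyu vcxx fqwo
Hunk 7: at line 1 remove [asyef,pfjz] add [ndmz] -> 8 lines: kukj ndmz hkjy ggeb balga qifyu vcxx fqwo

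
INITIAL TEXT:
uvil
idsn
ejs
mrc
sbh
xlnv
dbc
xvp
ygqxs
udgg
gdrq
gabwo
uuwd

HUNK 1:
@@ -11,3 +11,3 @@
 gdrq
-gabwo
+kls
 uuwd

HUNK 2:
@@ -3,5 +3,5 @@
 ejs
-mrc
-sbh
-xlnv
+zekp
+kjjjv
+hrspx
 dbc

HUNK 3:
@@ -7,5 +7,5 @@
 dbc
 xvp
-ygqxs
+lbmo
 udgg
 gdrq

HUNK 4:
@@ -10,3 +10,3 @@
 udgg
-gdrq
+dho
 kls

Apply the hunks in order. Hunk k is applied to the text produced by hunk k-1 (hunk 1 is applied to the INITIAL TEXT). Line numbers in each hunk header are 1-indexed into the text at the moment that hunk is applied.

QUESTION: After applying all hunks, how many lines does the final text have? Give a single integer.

Answer: 13

Derivation:
Hunk 1: at line 11 remove [gabwo] add [kls] -> 13 lines: uvil idsn ejs mrc sbh xlnv dbc xvp ygqxs udgg gdrq kls uuwd
Hunk 2: at line 3 remove [mrc,sbh,xlnv] add [zekp,kjjjv,hrspx] -> 13 lines: uvil idsn ejs zekp kjjjv hrspx dbc xvp ygqxs udgg gdrq kls uuwd
Hunk 3: at line 7 remove [ygqxs] add [lbmo] -> 13 lines: uvil idsn ejs zekp kjjjv hrspx dbc xvp lbmo udgg gdrq kls uuwd
Hunk 4: at line 10 remove [gdrq] add [dho] -> 13 lines: uvil idsn ejs zekp kjjjv hrspx dbc xvp lbmo udgg dho kls uuwd
Final line count: 13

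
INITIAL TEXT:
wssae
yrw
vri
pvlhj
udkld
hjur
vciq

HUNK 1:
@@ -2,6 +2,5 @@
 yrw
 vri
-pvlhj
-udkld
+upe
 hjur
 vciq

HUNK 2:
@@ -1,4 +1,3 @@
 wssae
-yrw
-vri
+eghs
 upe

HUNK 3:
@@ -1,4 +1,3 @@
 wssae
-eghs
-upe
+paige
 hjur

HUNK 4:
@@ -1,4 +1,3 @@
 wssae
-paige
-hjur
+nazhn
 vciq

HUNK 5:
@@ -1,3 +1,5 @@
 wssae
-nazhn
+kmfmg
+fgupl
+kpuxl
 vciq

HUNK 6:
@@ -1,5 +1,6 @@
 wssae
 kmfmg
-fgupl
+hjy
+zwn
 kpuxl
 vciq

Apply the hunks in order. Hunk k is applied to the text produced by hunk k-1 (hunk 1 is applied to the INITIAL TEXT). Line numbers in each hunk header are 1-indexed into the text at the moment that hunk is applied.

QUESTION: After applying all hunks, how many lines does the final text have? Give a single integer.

Answer: 6

Derivation:
Hunk 1: at line 2 remove [pvlhj,udkld] add [upe] -> 6 lines: wssae yrw vri upe hjur vciq
Hunk 2: at line 1 remove [yrw,vri] add [eghs] -> 5 lines: wssae eghs upe hjur vciq
Hunk 3: at line 1 remove [eghs,upe] add [paige] -> 4 lines: wssae paige hjur vciq
Hunk 4: at line 1 remove [paige,hjur] add [nazhn] -> 3 lines: wssae nazhn vciq
Hunk 5: at line 1 remove [nazhn] add [kmfmg,fgupl,kpuxl] -> 5 lines: wssae kmfmg fgupl kpuxl vciq
Hunk 6: at line 1 remove [fgupl] add [hjy,zwn] -> 6 lines: wssae kmfmg hjy zwn kpuxl vciq
Final line count: 6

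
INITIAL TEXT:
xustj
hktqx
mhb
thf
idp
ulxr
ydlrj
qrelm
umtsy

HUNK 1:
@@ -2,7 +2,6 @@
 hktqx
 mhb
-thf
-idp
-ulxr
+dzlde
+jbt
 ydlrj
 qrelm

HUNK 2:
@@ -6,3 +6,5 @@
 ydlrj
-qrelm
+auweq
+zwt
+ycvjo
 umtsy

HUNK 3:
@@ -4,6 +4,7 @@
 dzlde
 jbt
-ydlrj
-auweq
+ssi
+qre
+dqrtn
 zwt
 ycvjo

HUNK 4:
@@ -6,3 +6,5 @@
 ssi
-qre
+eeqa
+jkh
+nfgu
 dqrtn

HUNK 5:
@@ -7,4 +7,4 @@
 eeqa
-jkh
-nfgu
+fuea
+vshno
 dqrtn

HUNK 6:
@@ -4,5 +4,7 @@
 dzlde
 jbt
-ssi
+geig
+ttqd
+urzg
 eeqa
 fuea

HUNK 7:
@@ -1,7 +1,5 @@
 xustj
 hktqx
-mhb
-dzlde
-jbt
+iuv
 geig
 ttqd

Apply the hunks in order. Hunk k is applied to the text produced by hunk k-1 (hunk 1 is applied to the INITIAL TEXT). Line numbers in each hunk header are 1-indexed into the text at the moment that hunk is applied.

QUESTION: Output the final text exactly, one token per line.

Answer: xustj
hktqx
iuv
geig
ttqd
urzg
eeqa
fuea
vshno
dqrtn
zwt
ycvjo
umtsy

Derivation:
Hunk 1: at line 2 remove [thf,idp,ulxr] add [dzlde,jbt] -> 8 lines: xustj hktqx mhb dzlde jbt ydlrj qrelm umtsy
Hunk 2: at line 6 remove [qrelm] add [auweq,zwt,ycvjo] -> 10 lines: xustj hktqx mhb dzlde jbt ydlrj auweq zwt ycvjo umtsy
Hunk 3: at line 4 remove [ydlrj,auweq] add [ssi,qre,dqrtn] -> 11 lines: xustj hktqx mhb dzlde jbt ssi qre dqrtn zwt ycvjo umtsy
Hunk 4: at line 6 remove [qre] add [eeqa,jkh,nfgu] -> 13 lines: xustj hktqx mhb dzlde jbt ssi eeqa jkh nfgu dqrtn zwt ycvjo umtsy
Hunk 5: at line 7 remove [jkh,nfgu] add [fuea,vshno] -> 13 lines: xustj hktqx mhb dzlde jbt ssi eeqa fuea vshno dqrtn zwt ycvjo umtsy
Hunk 6: at line 4 remove [ssi] add [geig,ttqd,urzg] -> 15 lines: xustj hktqx mhb dzlde jbt geig ttqd urzg eeqa fuea vshno dqrtn zwt ycvjo umtsy
Hunk 7: at line 1 remove [mhb,dzlde,jbt] add [iuv] -> 13 lines: xustj hktqx iuv geig ttqd urzg eeqa fuea vshno dqrtn zwt ycvjo umtsy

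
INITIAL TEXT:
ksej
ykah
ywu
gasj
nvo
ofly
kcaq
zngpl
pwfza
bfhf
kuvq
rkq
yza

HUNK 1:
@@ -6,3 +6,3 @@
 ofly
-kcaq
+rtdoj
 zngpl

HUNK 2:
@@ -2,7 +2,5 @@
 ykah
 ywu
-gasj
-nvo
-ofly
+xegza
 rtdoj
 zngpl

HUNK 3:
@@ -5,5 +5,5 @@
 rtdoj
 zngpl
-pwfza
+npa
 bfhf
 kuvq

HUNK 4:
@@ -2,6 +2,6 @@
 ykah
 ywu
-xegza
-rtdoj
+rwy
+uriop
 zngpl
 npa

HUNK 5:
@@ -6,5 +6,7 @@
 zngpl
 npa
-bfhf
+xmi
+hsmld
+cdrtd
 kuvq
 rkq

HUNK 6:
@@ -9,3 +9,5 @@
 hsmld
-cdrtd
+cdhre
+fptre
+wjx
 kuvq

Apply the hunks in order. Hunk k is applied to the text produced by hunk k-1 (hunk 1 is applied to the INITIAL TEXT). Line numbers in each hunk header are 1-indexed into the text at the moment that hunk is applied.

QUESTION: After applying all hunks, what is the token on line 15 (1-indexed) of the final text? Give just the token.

Hunk 1: at line 6 remove [kcaq] add [rtdoj] -> 13 lines: ksej ykah ywu gasj nvo ofly rtdoj zngpl pwfza bfhf kuvq rkq yza
Hunk 2: at line 2 remove [gasj,nvo,ofly] add [xegza] -> 11 lines: ksej ykah ywu xegza rtdoj zngpl pwfza bfhf kuvq rkq yza
Hunk 3: at line 5 remove [pwfza] add [npa] -> 11 lines: ksej ykah ywu xegza rtdoj zngpl npa bfhf kuvq rkq yza
Hunk 4: at line 2 remove [xegza,rtdoj] add [rwy,uriop] -> 11 lines: ksej ykah ywu rwy uriop zngpl npa bfhf kuvq rkq yza
Hunk 5: at line 6 remove [bfhf] add [xmi,hsmld,cdrtd] -> 13 lines: ksej ykah ywu rwy uriop zngpl npa xmi hsmld cdrtd kuvq rkq yza
Hunk 6: at line 9 remove [cdrtd] add [cdhre,fptre,wjx] -> 15 lines: ksej ykah ywu rwy uriop zngpl npa xmi hsmld cdhre fptre wjx kuvq rkq yza
Final line 15: yza

Answer: yza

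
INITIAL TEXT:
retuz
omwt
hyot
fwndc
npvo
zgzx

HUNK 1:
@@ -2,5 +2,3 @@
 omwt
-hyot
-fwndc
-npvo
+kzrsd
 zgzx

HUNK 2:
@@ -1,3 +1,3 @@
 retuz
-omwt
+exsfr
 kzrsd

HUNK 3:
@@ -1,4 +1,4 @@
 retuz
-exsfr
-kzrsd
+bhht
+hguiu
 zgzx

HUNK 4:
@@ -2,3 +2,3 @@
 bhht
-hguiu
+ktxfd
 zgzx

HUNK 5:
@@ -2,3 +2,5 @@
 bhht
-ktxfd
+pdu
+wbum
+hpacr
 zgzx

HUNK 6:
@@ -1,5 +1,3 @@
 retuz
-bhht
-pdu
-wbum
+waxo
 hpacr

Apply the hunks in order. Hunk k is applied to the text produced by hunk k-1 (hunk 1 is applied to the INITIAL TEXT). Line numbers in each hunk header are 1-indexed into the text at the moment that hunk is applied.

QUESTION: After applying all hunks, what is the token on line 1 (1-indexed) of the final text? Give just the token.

Answer: retuz

Derivation:
Hunk 1: at line 2 remove [hyot,fwndc,npvo] add [kzrsd] -> 4 lines: retuz omwt kzrsd zgzx
Hunk 2: at line 1 remove [omwt] add [exsfr] -> 4 lines: retuz exsfr kzrsd zgzx
Hunk 3: at line 1 remove [exsfr,kzrsd] add [bhht,hguiu] -> 4 lines: retuz bhht hguiu zgzx
Hunk 4: at line 2 remove [hguiu] add [ktxfd] -> 4 lines: retuz bhht ktxfd zgzx
Hunk 5: at line 2 remove [ktxfd] add [pdu,wbum,hpacr] -> 6 lines: retuz bhht pdu wbum hpacr zgzx
Hunk 6: at line 1 remove [bhht,pdu,wbum] add [waxo] -> 4 lines: retuz waxo hpacr zgzx
Final line 1: retuz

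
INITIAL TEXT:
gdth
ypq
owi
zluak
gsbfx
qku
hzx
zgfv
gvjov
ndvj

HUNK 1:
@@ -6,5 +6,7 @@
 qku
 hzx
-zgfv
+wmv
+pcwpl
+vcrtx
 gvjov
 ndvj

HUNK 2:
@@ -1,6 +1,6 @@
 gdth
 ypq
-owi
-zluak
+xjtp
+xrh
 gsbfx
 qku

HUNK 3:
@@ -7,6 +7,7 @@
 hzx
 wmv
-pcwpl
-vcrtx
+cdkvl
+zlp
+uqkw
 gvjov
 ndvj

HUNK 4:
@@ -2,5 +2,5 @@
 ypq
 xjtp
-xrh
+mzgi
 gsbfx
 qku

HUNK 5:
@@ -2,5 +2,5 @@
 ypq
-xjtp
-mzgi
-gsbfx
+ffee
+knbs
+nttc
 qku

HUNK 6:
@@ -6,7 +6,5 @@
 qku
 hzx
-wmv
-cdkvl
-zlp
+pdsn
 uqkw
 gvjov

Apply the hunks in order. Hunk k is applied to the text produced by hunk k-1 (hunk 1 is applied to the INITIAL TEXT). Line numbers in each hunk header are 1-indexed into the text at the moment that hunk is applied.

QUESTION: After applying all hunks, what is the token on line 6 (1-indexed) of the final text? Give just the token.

Hunk 1: at line 6 remove [zgfv] add [wmv,pcwpl,vcrtx] -> 12 lines: gdth ypq owi zluak gsbfx qku hzx wmv pcwpl vcrtx gvjov ndvj
Hunk 2: at line 1 remove [owi,zluak] add [xjtp,xrh] -> 12 lines: gdth ypq xjtp xrh gsbfx qku hzx wmv pcwpl vcrtx gvjov ndvj
Hunk 3: at line 7 remove [pcwpl,vcrtx] add [cdkvl,zlp,uqkw] -> 13 lines: gdth ypq xjtp xrh gsbfx qku hzx wmv cdkvl zlp uqkw gvjov ndvj
Hunk 4: at line 2 remove [xrh] add [mzgi] -> 13 lines: gdth ypq xjtp mzgi gsbfx qku hzx wmv cdkvl zlp uqkw gvjov ndvj
Hunk 5: at line 2 remove [xjtp,mzgi,gsbfx] add [ffee,knbs,nttc] -> 13 lines: gdth ypq ffee knbs nttc qku hzx wmv cdkvl zlp uqkw gvjov ndvj
Hunk 6: at line 6 remove [wmv,cdkvl,zlp] add [pdsn] -> 11 lines: gdth ypq ffee knbs nttc qku hzx pdsn uqkw gvjov ndvj
Final line 6: qku

Answer: qku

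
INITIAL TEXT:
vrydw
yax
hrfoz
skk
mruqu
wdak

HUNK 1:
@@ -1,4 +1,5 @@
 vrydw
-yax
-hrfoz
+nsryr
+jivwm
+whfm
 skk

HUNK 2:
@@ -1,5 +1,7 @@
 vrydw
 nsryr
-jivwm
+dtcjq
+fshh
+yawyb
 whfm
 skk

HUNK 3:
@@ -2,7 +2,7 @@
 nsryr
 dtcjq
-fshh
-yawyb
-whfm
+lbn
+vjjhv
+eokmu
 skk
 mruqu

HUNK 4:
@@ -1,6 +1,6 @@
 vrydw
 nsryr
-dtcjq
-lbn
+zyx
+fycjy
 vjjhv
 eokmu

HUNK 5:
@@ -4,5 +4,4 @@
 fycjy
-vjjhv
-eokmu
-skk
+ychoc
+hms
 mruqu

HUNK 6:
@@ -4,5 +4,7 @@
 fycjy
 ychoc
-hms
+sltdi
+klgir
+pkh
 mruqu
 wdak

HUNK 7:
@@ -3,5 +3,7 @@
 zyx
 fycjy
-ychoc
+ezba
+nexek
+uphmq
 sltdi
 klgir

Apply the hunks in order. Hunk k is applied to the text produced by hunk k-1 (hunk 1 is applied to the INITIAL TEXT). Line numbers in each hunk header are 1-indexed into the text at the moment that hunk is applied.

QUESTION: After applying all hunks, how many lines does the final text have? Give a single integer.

Answer: 12

Derivation:
Hunk 1: at line 1 remove [yax,hrfoz] add [nsryr,jivwm,whfm] -> 7 lines: vrydw nsryr jivwm whfm skk mruqu wdak
Hunk 2: at line 1 remove [jivwm] add [dtcjq,fshh,yawyb] -> 9 lines: vrydw nsryr dtcjq fshh yawyb whfm skk mruqu wdak
Hunk 3: at line 2 remove [fshh,yawyb,whfm] add [lbn,vjjhv,eokmu] -> 9 lines: vrydw nsryr dtcjq lbn vjjhv eokmu skk mruqu wdak
Hunk 4: at line 1 remove [dtcjq,lbn] add [zyx,fycjy] -> 9 lines: vrydw nsryr zyx fycjy vjjhv eokmu skk mruqu wdak
Hunk 5: at line 4 remove [vjjhv,eokmu,skk] add [ychoc,hms] -> 8 lines: vrydw nsryr zyx fycjy ychoc hms mruqu wdak
Hunk 6: at line 4 remove [hms] add [sltdi,klgir,pkh] -> 10 lines: vrydw nsryr zyx fycjy ychoc sltdi klgir pkh mruqu wdak
Hunk 7: at line 3 remove [ychoc] add [ezba,nexek,uphmq] -> 12 lines: vrydw nsryr zyx fycjy ezba nexek uphmq sltdi klgir pkh mruqu wdak
Final line count: 12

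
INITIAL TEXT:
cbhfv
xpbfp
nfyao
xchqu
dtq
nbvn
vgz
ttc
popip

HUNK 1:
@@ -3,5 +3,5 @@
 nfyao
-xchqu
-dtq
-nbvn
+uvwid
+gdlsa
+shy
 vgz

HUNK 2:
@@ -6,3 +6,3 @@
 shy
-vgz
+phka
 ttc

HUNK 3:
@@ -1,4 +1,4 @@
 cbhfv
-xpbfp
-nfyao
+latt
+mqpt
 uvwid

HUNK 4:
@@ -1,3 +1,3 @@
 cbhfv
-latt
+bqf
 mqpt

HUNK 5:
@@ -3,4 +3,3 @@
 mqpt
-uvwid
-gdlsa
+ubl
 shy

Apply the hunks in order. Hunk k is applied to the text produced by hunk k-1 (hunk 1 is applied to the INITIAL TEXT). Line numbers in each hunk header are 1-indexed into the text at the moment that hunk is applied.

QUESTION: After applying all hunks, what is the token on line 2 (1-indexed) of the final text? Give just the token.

Answer: bqf

Derivation:
Hunk 1: at line 3 remove [xchqu,dtq,nbvn] add [uvwid,gdlsa,shy] -> 9 lines: cbhfv xpbfp nfyao uvwid gdlsa shy vgz ttc popip
Hunk 2: at line 6 remove [vgz] add [phka] -> 9 lines: cbhfv xpbfp nfyao uvwid gdlsa shy phka ttc popip
Hunk 3: at line 1 remove [xpbfp,nfyao] add [latt,mqpt] -> 9 lines: cbhfv latt mqpt uvwid gdlsa shy phka ttc popip
Hunk 4: at line 1 remove [latt] add [bqf] -> 9 lines: cbhfv bqf mqpt uvwid gdlsa shy phka ttc popip
Hunk 5: at line 3 remove [uvwid,gdlsa] add [ubl] -> 8 lines: cbhfv bqf mqpt ubl shy phka ttc popip
Final line 2: bqf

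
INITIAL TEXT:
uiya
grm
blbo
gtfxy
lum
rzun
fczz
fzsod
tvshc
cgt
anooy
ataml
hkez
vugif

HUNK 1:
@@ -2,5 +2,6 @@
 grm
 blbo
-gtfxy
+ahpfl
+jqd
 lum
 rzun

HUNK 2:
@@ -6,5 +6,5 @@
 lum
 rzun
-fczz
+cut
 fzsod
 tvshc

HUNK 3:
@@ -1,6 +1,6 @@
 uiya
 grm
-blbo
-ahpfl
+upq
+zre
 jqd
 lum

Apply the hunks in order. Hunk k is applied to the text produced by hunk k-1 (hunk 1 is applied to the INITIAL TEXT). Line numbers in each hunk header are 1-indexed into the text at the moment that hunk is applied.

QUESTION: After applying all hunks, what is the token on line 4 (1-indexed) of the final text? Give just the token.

Hunk 1: at line 2 remove [gtfxy] add [ahpfl,jqd] -> 15 lines: uiya grm blbo ahpfl jqd lum rzun fczz fzsod tvshc cgt anooy ataml hkez vugif
Hunk 2: at line 6 remove [fczz] add [cut] -> 15 lines: uiya grm blbo ahpfl jqd lum rzun cut fzsod tvshc cgt anooy ataml hkez vugif
Hunk 3: at line 1 remove [blbo,ahpfl] add [upq,zre] -> 15 lines: uiya grm upq zre jqd lum rzun cut fzsod tvshc cgt anooy ataml hkez vugif
Final line 4: zre

Answer: zre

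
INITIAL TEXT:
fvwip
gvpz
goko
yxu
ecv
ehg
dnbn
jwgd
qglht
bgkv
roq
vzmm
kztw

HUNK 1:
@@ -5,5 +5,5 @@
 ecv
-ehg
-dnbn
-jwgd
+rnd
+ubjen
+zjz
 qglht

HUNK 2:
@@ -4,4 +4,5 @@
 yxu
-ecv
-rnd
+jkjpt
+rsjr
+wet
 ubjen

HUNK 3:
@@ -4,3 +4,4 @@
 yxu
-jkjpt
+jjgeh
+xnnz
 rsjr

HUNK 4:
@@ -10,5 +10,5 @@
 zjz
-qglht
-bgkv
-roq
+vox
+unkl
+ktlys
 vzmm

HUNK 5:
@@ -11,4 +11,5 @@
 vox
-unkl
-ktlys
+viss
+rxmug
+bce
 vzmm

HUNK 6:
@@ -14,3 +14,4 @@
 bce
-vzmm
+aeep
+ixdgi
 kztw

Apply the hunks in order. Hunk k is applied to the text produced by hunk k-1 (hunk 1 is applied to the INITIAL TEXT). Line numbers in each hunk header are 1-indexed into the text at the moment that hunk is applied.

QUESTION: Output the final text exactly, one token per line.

Answer: fvwip
gvpz
goko
yxu
jjgeh
xnnz
rsjr
wet
ubjen
zjz
vox
viss
rxmug
bce
aeep
ixdgi
kztw

Derivation:
Hunk 1: at line 5 remove [ehg,dnbn,jwgd] add [rnd,ubjen,zjz] -> 13 lines: fvwip gvpz goko yxu ecv rnd ubjen zjz qglht bgkv roq vzmm kztw
Hunk 2: at line 4 remove [ecv,rnd] add [jkjpt,rsjr,wet] -> 14 lines: fvwip gvpz goko yxu jkjpt rsjr wet ubjen zjz qglht bgkv roq vzmm kztw
Hunk 3: at line 4 remove [jkjpt] add [jjgeh,xnnz] -> 15 lines: fvwip gvpz goko yxu jjgeh xnnz rsjr wet ubjen zjz qglht bgkv roq vzmm kztw
Hunk 4: at line 10 remove [qglht,bgkv,roq] add [vox,unkl,ktlys] -> 15 lines: fvwip gvpz goko yxu jjgeh xnnz rsjr wet ubjen zjz vox unkl ktlys vzmm kztw
Hunk 5: at line 11 remove [unkl,ktlys] add [viss,rxmug,bce] -> 16 lines: fvwip gvpz goko yxu jjgeh xnnz rsjr wet ubjen zjz vox viss rxmug bce vzmm kztw
Hunk 6: at line 14 remove [vzmm] add [aeep,ixdgi] -> 17 lines: fvwip gvpz goko yxu jjgeh xnnz rsjr wet ubjen zjz vox viss rxmug bce aeep ixdgi kztw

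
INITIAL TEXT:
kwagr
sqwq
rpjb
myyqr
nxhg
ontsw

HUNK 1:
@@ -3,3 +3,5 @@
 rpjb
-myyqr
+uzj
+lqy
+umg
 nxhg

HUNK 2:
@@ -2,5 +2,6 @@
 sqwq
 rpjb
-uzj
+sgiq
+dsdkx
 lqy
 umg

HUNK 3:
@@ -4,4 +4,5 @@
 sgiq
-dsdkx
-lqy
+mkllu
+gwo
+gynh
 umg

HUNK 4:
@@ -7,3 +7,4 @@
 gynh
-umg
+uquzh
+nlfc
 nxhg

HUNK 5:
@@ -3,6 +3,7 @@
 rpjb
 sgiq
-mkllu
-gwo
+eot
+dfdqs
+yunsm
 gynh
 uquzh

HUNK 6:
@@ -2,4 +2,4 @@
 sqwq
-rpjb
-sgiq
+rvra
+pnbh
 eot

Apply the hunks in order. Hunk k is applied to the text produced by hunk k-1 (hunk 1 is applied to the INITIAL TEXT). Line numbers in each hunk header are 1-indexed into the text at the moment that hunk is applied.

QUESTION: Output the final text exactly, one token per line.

Hunk 1: at line 3 remove [myyqr] add [uzj,lqy,umg] -> 8 lines: kwagr sqwq rpjb uzj lqy umg nxhg ontsw
Hunk 2: at line 2 remove [uzj] add [sgiq,dsdkx] -> 9 lines: kwagr sqwq rpjb sgiq dsdkx lqy umg nxhg ontsw
Hunk 3: at line 4 remove [dsdkx,lqy] add [mkllu,gwo,gynh] -> 10 lines: kwagr sqwq rpjb sgiq mkllu gwo gynh umg nxhg ontsw
Hunk 4: at line 7 remove [umg] add [uquzh,nlfc] -> 11 lines: kwagr sqwq rpjb sgiq mkllu gwo gynh uquzh nlfc nxhg ontsw
Hunk 5: at line 3 remove [mkllu,gwo] add [eot,dfdqs,yunsm] -> 12 lines: kwagr sqwq rpjb sgiq eot dfdqs yunsm gynh uquzh nlfc nxhg ontsw
Hunk 6: at line 2 remove [rpjb,sgiq] add [rvra,pnbh] -> 12 lines: kwagr sqwq rvra pnbh eot dfdqs yunsm gynh uquzh nlfc nxhg ontsw

Answer: kwagr
sqwq
rvra
pnbh
eot
dfdqs
yunsm
gynh
uquzh
nlfc
nxhg
ontsw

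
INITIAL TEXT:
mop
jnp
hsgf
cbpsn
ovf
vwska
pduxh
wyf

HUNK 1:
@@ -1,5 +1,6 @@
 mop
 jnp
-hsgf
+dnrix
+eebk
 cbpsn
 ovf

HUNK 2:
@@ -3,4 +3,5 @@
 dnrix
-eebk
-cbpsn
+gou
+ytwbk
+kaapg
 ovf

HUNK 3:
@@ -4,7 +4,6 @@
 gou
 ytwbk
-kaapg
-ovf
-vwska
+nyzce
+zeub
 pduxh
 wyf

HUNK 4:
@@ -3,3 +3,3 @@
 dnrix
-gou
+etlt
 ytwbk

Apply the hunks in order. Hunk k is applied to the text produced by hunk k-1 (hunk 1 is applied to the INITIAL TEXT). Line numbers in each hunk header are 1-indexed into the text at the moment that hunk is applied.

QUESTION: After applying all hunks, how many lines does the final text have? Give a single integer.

Answer: 9

Derivation:
Hunk 1: at line 1 remove [hsgf] add [dnrix,eebk] -> 9 lines: mop jnp dnrix eebk cbpsn ovf vwska pduxh wyf
Hunk 2: at line 3 remove [eebk,cbpsn] add [gou,ytwbk,kaapg] -> 10 lines: mop jnp dnrix gou ytwbk kaapg ovf vwska pduxh wyf
Hunk 3: at line 4 remove [kaapg,ovf,vwska] add [nyzce,zeub] -> 9 lines: mop jnp dnrix gou ytwbk nyzce zeub pduxh wyf
Hunk 4: at line 3 remove [gou] add [etlt] -> 9 lines: mop jnp dnrix etlt ytwbk nyzce zeub pduxh wyf
Final line count: 9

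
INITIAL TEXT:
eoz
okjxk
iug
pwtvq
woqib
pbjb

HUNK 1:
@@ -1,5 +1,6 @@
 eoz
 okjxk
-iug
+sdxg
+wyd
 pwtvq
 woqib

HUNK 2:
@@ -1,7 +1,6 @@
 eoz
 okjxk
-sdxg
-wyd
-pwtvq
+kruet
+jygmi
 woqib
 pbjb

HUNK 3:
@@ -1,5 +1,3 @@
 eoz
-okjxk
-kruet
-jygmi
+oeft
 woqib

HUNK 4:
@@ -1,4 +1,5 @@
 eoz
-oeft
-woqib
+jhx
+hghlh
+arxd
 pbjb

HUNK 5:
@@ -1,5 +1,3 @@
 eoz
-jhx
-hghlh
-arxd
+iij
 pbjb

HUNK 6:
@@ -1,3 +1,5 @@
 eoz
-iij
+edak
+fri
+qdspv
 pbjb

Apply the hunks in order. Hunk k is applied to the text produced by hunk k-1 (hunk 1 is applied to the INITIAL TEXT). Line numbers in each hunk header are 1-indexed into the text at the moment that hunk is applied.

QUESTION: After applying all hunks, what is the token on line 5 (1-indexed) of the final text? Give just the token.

Answer: pbjb

Derivation:
Hunk 1: at line 1 remove [iug] add [sdxg,wyd] -> 7 lines: eoz okjxk sdxg wyd pwtvq woqib pbjb
Hunk 2: at line 1 remove [sdxg,wyd,pwtvq] add [kruet,jygmi] -> 6 lines: eoz okjxk kruet jygmi woqib pbjb
Hunk 3: at line 1 remove [okjxk,kruet,jygmi] add [oeft] -> 4 lines: eoz oeft woqib pbjb
Hunk 4: at line 1 remove [oeft,woqib] add [jhx,hghlh,arxd] -> 5 lines: eoz jhx hghlh arxd pbjb
Hunk 5: at line 1 remove [jhx,hghlh,arxd] add [iij] -> 3 lines: eoz iij pbjb
Hunk 6: at line 1 remove [iij] add [edak,fri,qdspv] -> 5 lines: eoz edak fri qdspv pbjb
Final line 5: pbjb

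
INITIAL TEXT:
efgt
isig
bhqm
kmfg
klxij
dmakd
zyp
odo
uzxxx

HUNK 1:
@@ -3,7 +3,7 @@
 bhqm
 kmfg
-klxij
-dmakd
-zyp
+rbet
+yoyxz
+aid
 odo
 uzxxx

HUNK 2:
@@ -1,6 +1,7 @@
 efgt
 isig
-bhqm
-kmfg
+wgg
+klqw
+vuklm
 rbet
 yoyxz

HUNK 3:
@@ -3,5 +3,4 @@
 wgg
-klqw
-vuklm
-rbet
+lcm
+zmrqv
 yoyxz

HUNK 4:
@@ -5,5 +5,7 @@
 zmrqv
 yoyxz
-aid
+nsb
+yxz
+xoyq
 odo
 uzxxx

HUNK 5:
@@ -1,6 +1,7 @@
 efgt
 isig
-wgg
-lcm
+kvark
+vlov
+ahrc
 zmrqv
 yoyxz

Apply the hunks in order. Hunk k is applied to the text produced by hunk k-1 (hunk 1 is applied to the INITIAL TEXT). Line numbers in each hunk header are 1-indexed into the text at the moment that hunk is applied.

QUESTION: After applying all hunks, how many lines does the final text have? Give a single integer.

Answer: 12

Derivation:
Hunk 1: at line 3 remove [klxij,dmakd,zyp] add [rbet,yoyxz,aid] -> 9 lines: efgt isig bhqm kmfg rbet yoyxz aid odo uzxxx
Hunk 2: at line 1 remove [bhqm,kmfg] add [wgg,klqw,vuklm] -> 10 lines: efgt isig wgg klqw vuklm rbet yoyxz aid odo uzxxx
Hunk 3: at line 3 remove [klqw,vuklm,rbet] add [lcm,zmrqv] -> 9 lines: efgt isig wgg lcm zmrqv yoyxz aid odo uzxxx
Hunk 4: at line 5 remove [aid] add [nsb,yxz,xoyq] -> 11 lines: efgt isig wgg lcm zmrqv yoyxz nsb yxz xoyq odo uzxxx
Hunk 5: at line 1 remove [wgg,lcm] add [kvark,vlov,ahrc] -> 12 lines: efgt isig kvark vlov ahrc zmrqv yoyxz nsb yxz xoyq odo uzxxx
Final line count: 12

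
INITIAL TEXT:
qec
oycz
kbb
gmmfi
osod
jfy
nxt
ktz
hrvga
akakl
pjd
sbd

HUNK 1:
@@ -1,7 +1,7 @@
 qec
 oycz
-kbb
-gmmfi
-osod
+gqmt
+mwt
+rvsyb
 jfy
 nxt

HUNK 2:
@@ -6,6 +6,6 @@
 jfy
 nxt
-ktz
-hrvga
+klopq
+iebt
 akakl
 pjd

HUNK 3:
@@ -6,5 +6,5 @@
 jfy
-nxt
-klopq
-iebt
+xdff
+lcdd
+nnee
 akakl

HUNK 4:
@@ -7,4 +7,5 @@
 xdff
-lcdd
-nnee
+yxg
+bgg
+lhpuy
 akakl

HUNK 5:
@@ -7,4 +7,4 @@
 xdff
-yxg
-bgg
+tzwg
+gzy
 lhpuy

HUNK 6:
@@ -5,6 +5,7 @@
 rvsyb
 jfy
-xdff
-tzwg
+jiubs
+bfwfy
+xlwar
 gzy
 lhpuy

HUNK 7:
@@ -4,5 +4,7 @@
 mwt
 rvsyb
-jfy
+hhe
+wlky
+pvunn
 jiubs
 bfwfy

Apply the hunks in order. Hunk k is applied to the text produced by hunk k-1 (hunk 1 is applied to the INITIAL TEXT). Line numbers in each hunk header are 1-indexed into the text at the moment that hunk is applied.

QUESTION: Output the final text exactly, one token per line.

Hunk 1: at line 1 remove [kbb,gmmfi,osod] add [gqmt,mwt,rvsyb] -> 12 lines: qec oycz gqmt mwt rvsyb jfy nxt ktz hrvga akakl pjd sbd
Hunk 2: at line 6 remove [ktz,hrvga] add [klopq,iebt] -> 12 lines: qec oycz gqmt mwt rvsyb jfy nxt klopq iebt akakl pjd sbd
Hunk 3: at line 6 remove [nxt,klopq,iebt] add [xdff,lcdd,nnee] -> 12 lines: qec oycz gqmt mwt rvsyb jfy xdff lcdd nnee akakl pjd sbd
Hunk 4: at line 7 remove [lcdd,nnee] add [yxg,bgg,lhpuy] -> 13 lines: qec oycz gqmt mwt rvsyb jfy xdff yxg bgg lhpuy akakl pjd sbd
Hunk 5: at line 7 remove [yxg,bgg] add [tzwg,gzy] -> 13 lines: qec oycz gqmt mwt rvsyb jfy xdff tzwg gzy lhpuy akakl pjd sbd
Hunk 6: at line 5 remove [xdff,tzwg] add [jiubs,bfwfy,xlwar] -> 14 lines: qec oycz gqmt mwt rvsyb jfy jiubs bfwfy xlwar gzy lhpuy akakl pjd sbd
Hunk 7: at line 4 remove [jfy] add [hhe,wlky,pvunn] -> 16 lines: qec oycz gqmt mwt rvsyb hhe wlky pvunn jiubs bfwfy xlwar gzy lhpuy akakl pjd sbd

Answer: qec
oycz
gqmt
mwt
rvsyb
hhe
wlky
pvunn
jiubs
bfwfy
xlwar
gzy
lhpuy
akakl
pjd
sbd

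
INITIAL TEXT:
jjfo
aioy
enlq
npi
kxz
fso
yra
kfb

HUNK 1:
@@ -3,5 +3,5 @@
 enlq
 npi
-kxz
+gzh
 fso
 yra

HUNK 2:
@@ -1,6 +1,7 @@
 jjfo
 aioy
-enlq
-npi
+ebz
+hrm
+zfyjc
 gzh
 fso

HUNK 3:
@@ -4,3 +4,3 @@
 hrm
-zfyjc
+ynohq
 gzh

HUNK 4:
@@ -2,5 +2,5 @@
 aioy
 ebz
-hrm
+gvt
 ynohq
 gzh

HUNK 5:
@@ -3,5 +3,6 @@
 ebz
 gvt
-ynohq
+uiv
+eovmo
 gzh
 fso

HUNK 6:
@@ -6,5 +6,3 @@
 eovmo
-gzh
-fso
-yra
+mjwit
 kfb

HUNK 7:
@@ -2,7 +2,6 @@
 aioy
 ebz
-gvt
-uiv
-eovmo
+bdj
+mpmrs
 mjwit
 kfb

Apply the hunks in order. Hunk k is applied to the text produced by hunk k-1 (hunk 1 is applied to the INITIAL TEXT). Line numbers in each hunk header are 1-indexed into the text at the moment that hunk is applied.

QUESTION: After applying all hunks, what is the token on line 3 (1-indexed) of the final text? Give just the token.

Hunk 1: at line 3 remove [kxz] add [gzh] -> 8 lines: jjfo aioy enlq npi gzh fso yra kfb
Hunk 2: at line 1 remove [enlq,npi] add [ebz,hrm,zfyjc] -> 9 lines: jjfo aioy ebz hrm zfyjc gzh fso yra kfb
Hunk 3: at line 4 remove [zfyjc] add [ynohq] -> 9 lines: jjfo aioy ebz hrm ynohq gzh fso yra kfb
Hunk 4: at line 2 remove [hrm] add [gvt] -> 9 lines: jjfo aioy ebz gvt ynohq gzh fso yra kfb
Hunk 5: at line 3 remove [ynohq] add [uiv,eovmo] -> 10 lines: jjfo aioy ebz gvt uiv eovmo gzh fso yra kfb
Hunk 6: at line 6 remove [gzh,fso,yra] add [mjwit] -> 8 lines: jjfo aioy ebz gvt uiv eovmo mjwit kfb
Hunk 7: at line 2 remove [gvt,uiv,eovmo] add [bdj,mpmrs] -> 7 lines: jjfo aioy ebz bdj mpmrs mjwit kfb
Final line 3: ebz

Answer: ebz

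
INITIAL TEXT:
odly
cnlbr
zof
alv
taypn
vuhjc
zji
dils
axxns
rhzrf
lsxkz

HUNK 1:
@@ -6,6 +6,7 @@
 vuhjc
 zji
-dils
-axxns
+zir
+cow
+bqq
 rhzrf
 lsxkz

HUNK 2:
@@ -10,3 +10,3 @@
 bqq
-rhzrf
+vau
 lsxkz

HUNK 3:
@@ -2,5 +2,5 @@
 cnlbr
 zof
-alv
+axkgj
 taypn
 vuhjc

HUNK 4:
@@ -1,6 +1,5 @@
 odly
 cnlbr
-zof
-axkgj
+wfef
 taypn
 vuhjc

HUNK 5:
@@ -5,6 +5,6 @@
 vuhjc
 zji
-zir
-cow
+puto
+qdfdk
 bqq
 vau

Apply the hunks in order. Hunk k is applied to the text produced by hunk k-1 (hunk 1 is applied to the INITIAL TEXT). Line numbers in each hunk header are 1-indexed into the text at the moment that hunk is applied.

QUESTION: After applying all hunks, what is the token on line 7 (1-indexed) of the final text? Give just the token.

Answer: puto

Derivation:
Hunk 1: at line 6 remove [dils,axxns] add [zir,cow,bqq] -> 12 lines: odly cnlbr zof alv taypn vuhjc zji zir cow bqq rhzrf lsxkz
Hunk 2: at line 10 remove [rhzrf] add [vau] -> 12 lines: odly cnlbr zof alv taypn vuhjc zji zir cow bqq vau lsxkz
Hunk 3: at line 2 remove [alv] add [axkgj] -> 12 lines: odly cnlbr zof axkgj taypn vuhjc zji zir cow bqq vau lsxkz
Hunk 4: at line 1 remove [zof,axkgj] add [wfef] -> 11 lines: odly cnlbr wfef taypn vuhjc zji zir cow bqq vau lsxkz
Hunk 5: at line 5 remove [zir,cow] add [puto,qdfdk] -> 11 lines: odly cnlbr wfef taypn vuhjc zji puto qdfdk bqq vau lsxkz
Final line 7: puto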